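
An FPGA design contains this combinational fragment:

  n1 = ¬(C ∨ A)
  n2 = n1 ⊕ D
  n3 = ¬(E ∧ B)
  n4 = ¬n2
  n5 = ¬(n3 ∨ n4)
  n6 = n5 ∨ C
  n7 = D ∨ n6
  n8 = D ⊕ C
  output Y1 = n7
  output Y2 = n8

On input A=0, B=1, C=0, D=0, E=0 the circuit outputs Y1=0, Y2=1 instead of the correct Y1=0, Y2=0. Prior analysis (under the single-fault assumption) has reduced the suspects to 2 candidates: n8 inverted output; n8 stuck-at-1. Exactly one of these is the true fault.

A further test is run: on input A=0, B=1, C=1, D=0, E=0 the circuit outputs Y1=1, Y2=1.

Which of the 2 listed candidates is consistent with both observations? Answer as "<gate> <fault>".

Evaluate each candidate on input A=0, B=1, C=1, D=0, E=0:
  n8 inverted output: n1=0, n2=0, n3=1, n4=1, n5=0, n6=1, n7=1, n8=0 [inverted output] → Y1=1, Y2=0 — eliminated
  n8 stuck-at-1: n1=0, n2=0, n3=1, n4=1, n5=0, n6=1, n7=1, n8=1 [stuck-at-1] → Y1=1, Y2=1 — matches
Only n8 stuck-at-1 reproduces the observed Y1=1, Y2=1.

n8 stuck-at-1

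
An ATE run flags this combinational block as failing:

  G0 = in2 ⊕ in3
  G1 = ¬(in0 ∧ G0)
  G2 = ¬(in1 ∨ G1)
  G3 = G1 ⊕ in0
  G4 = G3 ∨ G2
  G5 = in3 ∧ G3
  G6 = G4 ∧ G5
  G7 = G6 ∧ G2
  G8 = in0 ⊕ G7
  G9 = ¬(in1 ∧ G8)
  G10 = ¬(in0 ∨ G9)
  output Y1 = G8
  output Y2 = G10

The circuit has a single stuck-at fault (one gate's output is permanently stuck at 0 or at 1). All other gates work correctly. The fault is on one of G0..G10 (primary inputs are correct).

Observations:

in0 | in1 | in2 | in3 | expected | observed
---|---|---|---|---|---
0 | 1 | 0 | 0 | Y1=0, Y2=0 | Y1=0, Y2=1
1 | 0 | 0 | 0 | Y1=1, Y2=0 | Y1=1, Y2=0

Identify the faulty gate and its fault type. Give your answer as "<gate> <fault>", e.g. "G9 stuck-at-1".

Fault-free values for test 1 (in0=0, in1=1, in2=0, in3=0): G0=0, G1=1, G2=0, G3=1, G4=1, G5=0, G6=0, G7=0, G8=0, G9=1, G10=0, giving Y1=0, Y2=0. Observed Y1=0, Y2=1.
Test 1: faults giving observed Y1=0, Y2=1 are {G9 stuck-at-0, G10 stuck-at-1}.
Test 2 (in0=1, in1=0, in2=0, in3=0): fault-free G0=0, G1=1, G2=0, G3=0, G4=0, G5=0, G6=0, G7=0, G8=1, G9=1, G10=0 → Y1=1, Y2=0; observed Y1=1, Y2=0. Eliminates G10 stuck-at-1.
Only G9 stuck-at-0 is consistent with every test.

G9 stuck-at-0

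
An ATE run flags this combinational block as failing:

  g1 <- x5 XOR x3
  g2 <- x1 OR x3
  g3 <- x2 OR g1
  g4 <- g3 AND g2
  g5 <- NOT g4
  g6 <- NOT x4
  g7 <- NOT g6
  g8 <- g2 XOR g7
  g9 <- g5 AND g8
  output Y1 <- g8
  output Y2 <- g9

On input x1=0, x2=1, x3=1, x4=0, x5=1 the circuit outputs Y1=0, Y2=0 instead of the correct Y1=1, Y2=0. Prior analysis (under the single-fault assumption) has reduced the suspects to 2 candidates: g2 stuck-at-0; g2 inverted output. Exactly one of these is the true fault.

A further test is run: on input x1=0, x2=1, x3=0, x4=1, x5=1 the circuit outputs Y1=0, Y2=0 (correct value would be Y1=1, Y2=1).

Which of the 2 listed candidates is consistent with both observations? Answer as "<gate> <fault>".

Evaluate each candidate on input x1=0, x2=1, x3=0, x4=1, x5=1:
  g2 stuck-at-0: g1=1, g2=0 [stuck-at-0], g3=1, g4=0, g5=1, g6=0, g7=1, g8=1, g9=1 → Y1=1, Y2=1 — eliminated
  g2 inverted output: g1=1, g2=1 [inverted output], g3=1, g4=1, g5=0, g6=0, g7=1, g8=0, g9=0 → Y1=0, Y2=0 — matches
Only g2 inverted output reproduces the observed Y1=0, Y2=0.

g2 inverted output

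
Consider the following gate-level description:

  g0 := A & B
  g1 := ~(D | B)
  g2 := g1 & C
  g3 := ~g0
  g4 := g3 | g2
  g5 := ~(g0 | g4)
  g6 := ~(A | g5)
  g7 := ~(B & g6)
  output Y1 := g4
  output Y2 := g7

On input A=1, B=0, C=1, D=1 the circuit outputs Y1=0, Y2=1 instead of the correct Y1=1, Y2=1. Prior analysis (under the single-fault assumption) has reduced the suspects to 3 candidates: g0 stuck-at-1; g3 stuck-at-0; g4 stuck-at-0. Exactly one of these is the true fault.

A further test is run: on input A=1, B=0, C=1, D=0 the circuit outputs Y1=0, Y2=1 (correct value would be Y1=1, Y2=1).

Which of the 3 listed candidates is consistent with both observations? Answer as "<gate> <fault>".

g4 stuck-at-0

Evaluate each candidate on input A=1, B=0, C=1, D=0:
  g0 stuck-at-1: g0=1 [stuck-at-1], g1=1, g2=1, g3=0, g4=1, g5=0, g6=0, g7=1 → Y1=1, Y2=1 — eliminated
  g3 stuck-at-0: g0=0, g1=1, g2=1, g3=0 [stuck-at-0], g4=1, g5=0, g6=0, g7=1 → Y1=1, Y2=1 — eliminated
  g4 stuck-at-0: g0=0, g1=1, g2=1, g3=1, g4=0 [stuck-at-0], g5=1, g6=0, g7=1 → Y1=0, Y2=1 — matches
Only g4 stuck-at-0 reproduces the observed Y1=0, Y2=1.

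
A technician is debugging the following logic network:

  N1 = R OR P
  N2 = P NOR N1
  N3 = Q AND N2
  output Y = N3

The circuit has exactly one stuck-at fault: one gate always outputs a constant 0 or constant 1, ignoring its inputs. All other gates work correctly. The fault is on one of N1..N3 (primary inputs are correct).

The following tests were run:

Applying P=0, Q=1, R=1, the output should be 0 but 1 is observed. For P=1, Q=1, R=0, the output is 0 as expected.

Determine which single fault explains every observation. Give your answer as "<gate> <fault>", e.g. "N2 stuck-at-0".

Fault-free values for test 1 (P=0, Q=1, R=1): N1=1, N2=0, N3=0, giving Y=0. Observed 1.
Test 1: faults giving observed 1 are {N1 stuck-at-0, N2 stuck-at-1, N3 stuck-at-1}.
Test 2 (P=1, Q=1, R=0): fault-free N1=1, N2=0, N3=0 → 0; observed 0. Eliminates N2 stuck-at-1, N3 stuck-at-1.
Only N1 stuck-at-0 is consistent with every test.

N1 stuck-at-0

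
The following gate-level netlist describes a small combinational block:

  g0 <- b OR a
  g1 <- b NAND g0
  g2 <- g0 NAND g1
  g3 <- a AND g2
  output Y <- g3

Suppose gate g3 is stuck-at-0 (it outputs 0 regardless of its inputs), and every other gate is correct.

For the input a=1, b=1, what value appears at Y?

0

Propagate with g3 forced: g0=1, g1=0, g2=1, g3=0 [stuck-at-0].
So Y = 0. (Without the fault it would be 1.)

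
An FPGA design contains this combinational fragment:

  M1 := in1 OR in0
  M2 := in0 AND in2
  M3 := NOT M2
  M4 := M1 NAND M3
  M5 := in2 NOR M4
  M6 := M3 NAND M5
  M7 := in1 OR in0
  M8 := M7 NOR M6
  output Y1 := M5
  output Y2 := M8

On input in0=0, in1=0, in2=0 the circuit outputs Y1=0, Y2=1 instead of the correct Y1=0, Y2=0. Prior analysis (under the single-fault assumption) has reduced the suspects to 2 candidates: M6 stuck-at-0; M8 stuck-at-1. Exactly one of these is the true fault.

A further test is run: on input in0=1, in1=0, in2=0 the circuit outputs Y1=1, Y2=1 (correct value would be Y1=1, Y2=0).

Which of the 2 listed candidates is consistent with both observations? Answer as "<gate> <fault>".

Evaluate each candidate on input in0=1, in1=0, in2=0:
  M6 stuck-at-0: M1=1, M2=0, M3=1, M4=0, M5=1, M6=0 [stuck-at-0], M7=1, M8=0 → Y1=1, Y2=0 — eliminated
  M8 stuck-at-1: M1=1, M2=0, M3=1, M4=0, M5=1, M6=0, M7=1, M8=1 [stuck-at-1] → Y1=1, Y2=1 — matches
Only M8 stuck-at-1 reproduces the observed Y1=1, Y2=1.

M8 stuck-at-1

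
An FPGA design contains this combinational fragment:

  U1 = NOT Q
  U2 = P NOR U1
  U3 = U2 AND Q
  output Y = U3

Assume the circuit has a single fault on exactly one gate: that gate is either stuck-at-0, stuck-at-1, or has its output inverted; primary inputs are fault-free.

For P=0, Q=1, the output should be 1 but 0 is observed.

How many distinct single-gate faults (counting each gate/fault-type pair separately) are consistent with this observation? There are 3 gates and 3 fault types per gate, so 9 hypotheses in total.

Fault-free: U1=0, U2=1, U3=1 → 1. Observed 0.
  U1 stuck-at-0: output 1 ✗
  U1 stuck-at-1: output 0 ✓
  U1 inverted output: output 0 ✓
  U2 stuck-at-0: output 0 ✓
  U2 stuck-at-1: output 1 ✗
  U2 inverted output: output 0 ✓
  U3 stuck-at-0: output 0 ✓
  U3 stuck-at-1: output 1 ✗
  U3 inverted output: output 0 ✓
Consistent faults: {U1 stuck-at-1, U1 inverted output, U2 stuck-at-0, U2 inverted output, U3 stuck-at-0, U3 inverted output} — 6 in all.

6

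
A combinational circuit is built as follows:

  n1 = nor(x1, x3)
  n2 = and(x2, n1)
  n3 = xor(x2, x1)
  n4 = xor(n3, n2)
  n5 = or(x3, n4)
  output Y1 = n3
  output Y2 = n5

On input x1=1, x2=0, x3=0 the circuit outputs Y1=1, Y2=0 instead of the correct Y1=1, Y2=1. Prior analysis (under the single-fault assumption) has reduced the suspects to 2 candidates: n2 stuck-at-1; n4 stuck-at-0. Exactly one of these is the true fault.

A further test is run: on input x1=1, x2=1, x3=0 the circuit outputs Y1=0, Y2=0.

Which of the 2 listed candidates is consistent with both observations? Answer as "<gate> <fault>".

n4 stuck-at-0

Evaluate each candidate on input x1=1, x2=1, x3=0:
  n2 stuck-at-1: n1=0, n2=1 [stuck-at-1], n3=0, n4=1, n5=1 → Y1=0, Y2=1 — eliminated
  n4 stuck-at-0: n1=0, n2=0, n3=0, n4=0 [stuck-at-0], n5=0 → Y1=0, Y2=0 — matches
Only n4 stuck-at-0 reproduces the observed Y1=0, Y2=0.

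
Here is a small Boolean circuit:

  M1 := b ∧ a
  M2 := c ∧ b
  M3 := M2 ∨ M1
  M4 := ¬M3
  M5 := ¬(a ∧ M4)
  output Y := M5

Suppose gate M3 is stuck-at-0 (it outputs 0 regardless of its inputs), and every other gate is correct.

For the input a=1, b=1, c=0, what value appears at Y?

Propagate with M3 forced: M1=1, M2=0, M3=0 [stuck-at-0], M4=1, M5=0.
So Y = 0. (Without the fault it would be 1.)

0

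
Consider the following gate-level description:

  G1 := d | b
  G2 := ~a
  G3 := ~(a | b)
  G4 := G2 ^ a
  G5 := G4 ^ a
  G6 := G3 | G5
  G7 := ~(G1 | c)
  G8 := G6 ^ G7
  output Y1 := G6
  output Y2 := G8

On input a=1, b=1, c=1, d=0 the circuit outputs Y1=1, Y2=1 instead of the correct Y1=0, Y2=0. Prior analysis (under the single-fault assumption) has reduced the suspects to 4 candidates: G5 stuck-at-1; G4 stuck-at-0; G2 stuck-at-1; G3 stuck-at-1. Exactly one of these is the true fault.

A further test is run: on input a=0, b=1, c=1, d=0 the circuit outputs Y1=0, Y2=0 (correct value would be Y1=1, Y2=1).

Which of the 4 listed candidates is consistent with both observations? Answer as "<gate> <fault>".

G4 stuck-at-0

Evaluate each candidate on input a=0, b=1, c=1, d=0:
  G5 stuck-at-1: G1=1, G2=1, G3=0, G4=1, G5=1 [stuck-at-1], G6=1, G7=0, G8=1 → Y1=1, Y2=1 — eliminated
  G4 stuck-at-0: G1=1, G2=1, G3=0, G4=0 [stuck-at-0], G5=0, G6=0, G7=0, G8=0 → Y1=0, Y2=0 — matches
  G2 stuck-at-1: G1=1, G2=1 [stuck-at-1], G3=0, G4=1, G5=1, G6=1, G7=0, G8=1 → Y1=1, Y2=1 — eliminated
  G3 stuck-at-1: G1=1, G2=1, G3=1 [stuck-at-1], G4=1, G5=1, G6=1, G7=0, G8=1 → Y1=1, Y2=1 — eliminated
Only G4 stuck-at-0 reproduces the observed Y1=0, Y2=0.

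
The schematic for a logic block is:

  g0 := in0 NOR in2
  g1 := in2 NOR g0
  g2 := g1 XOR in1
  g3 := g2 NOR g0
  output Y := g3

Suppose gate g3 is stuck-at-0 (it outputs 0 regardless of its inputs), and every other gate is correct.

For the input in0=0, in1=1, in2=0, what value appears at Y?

0

Propagate with g3 forced: g0=1, g1=0, g2=1, g3=0 [stuck-at-0].
So Y = 0. (Same as the fault-free value — the fault is masked on this input.)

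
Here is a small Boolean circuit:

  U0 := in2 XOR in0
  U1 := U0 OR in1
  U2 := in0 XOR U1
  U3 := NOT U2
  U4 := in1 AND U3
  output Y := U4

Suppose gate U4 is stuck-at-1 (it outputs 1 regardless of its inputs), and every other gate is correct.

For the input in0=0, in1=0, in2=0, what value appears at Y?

1

Propagate with U4 forced: U0=0, U1=0, U2=0, U3=1, U4=1 [stuck-at-1].
So Y = 1. (Without the fault it would be 0.)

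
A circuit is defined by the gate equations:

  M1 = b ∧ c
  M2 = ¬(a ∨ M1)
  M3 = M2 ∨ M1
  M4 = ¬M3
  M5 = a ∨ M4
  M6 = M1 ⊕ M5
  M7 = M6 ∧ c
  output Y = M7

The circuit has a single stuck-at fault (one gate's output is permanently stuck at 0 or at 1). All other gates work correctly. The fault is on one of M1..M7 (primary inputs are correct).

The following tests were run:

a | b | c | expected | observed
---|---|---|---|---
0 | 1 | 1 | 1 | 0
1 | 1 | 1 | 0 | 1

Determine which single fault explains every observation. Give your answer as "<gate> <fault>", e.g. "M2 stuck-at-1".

M1 stuck-at-0

Fault-free values for test 1 (a=0, b=1, c=1): M1=1, M2=0, M3=1, M4=0, M5=0, M6=1, M7=1, giving Y=1. Observed 0.
Test 1: faults giving observed 0 are {M1 stuck-at-0, M3 stuck-at-0, M4 stuck-at-1, M5 stuck-at-1, M6 stuck-at-0, M7 stuck-at-0}.
Test 2 (a=1, b=1, c=1): fault-free M1=1, M2=0, M3=1, M4=0, M5=1, M6=0, M7=0 → 0; observed 1. Eliminates M3 stuck-at-0, M4 stuck-at-1, M5 stuck-at-1, M6 stuck-at-0, M7 stuck-at-0.
Only M1 stuck-at-0 is consistent with every test.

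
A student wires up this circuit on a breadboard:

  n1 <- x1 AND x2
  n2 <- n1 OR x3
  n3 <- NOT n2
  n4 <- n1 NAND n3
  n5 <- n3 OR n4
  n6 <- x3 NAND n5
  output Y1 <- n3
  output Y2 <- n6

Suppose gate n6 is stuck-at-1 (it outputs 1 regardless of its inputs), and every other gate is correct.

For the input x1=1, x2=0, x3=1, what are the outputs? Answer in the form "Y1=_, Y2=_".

Propagate with n6 forced: n1=0, n2=1, n3=0, n4=1, n5=1, n6=1 [stuck-at-1].
So the outputs are Y1=0, Y2=1. (Without the fault they would be Y1=0, Y2=0.)

Y1=0, Y2=1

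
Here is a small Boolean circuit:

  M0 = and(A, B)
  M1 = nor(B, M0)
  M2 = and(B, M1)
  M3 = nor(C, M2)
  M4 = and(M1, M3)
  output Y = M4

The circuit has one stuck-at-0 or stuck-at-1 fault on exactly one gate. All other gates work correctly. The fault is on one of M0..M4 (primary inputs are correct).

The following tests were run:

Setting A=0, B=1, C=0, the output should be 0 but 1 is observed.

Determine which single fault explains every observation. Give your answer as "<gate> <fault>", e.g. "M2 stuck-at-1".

Fault-free values for test 1 (A=0, B=1, C=0): M0=0, M1=0, M2=0, M3=1, M4=0, giving Y=0. Observed 1.
Test 1: faults giving observed 1 are {M4 stuck-at-1}.
Only M4 stuck-at-1 is consistent with every test.

M4 stuck-at-1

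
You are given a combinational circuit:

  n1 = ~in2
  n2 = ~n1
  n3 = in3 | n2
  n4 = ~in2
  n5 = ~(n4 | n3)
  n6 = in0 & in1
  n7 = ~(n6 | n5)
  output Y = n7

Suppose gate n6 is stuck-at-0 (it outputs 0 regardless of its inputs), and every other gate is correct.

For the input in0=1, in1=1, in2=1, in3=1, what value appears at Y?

Propagate with n6 forced: n1=0, n2=1, n3=1, n4=0, n5=0, n6=0 [stuck-at-0], n7=1.
So Y = 1. (Without the fault it would be 0.)

1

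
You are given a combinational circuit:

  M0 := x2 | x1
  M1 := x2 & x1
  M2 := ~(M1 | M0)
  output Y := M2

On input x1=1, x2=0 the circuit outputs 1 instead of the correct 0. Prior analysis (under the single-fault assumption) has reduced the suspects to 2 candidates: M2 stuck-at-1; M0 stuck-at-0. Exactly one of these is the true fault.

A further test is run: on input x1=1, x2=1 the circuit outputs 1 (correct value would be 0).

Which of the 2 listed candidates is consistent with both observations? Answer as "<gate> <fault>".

Evaluate each candidate on input x1=1, x2=1:
  M2 stuck-at-1: M0=1, M1=1, M2=1 [stuck-at-1] → 1 — matches
  M0 stuck-at-0: M0=0 [stuck-at-0], M1=1, M2=0 → 0 — eliminated
Only M2 stuck-at-1 reproduces the observed 1.

M2 stuck-at-1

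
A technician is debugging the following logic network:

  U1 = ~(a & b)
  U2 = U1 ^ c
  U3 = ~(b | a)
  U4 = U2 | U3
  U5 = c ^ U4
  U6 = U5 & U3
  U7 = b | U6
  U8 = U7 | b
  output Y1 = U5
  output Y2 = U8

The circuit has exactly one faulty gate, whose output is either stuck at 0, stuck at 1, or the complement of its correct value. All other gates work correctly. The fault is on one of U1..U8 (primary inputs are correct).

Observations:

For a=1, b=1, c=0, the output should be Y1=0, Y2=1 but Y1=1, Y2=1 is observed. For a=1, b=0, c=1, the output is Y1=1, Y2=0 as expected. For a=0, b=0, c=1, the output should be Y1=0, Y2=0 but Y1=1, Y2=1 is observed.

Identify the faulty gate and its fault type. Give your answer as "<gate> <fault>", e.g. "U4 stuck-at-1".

U5 stuck-at-1

Fault-free values for test 1 (a=1, b=1, c=0): U1=0, U2=0, U3=0, U4=0, U5=0, U6=0, U7=1, U8=1, giving Y1=0, Y2=1. Observed Y1=1, Y2=1.
Test 1: faults giving observed Y1=1, Y2=1 are {U1 stuck-at-1, U1 inverted output, U2 stuck-at-1, U2 inverted output, U3 stuck-at-1, U3 inverted output, U4 stuck-at-1, U4 inverted output, U5 stuck-at-1, U5 inverted output}.
Test 2 (a=1, b=0, c=1): fault-free U1=1, U2=0, U3=0, U4=0, U5=1, U6=0, U7=0, U8=0 → Y1=1, Y2=0; observed Y1=1, Y2=0. Eliminates U1 inverted output, U2 stuck-at-1, U2 inverted output, U3 stuck-at-1, U3 inverted output, U4 stuck-at-1, U4 inverted output, U5 inverted output.
Test 3 (a=0, b=0, c=1): fault-free U1=1, U2=0, U3=1, U4=1, U5=0, U6=0, U7=0, U8=0 → Y1=0, Y2=0; observed Y1=1, Y2=1. Eliminates U1 stuck-at-1.
Only U5 stuck-at-1 is consistent with every test.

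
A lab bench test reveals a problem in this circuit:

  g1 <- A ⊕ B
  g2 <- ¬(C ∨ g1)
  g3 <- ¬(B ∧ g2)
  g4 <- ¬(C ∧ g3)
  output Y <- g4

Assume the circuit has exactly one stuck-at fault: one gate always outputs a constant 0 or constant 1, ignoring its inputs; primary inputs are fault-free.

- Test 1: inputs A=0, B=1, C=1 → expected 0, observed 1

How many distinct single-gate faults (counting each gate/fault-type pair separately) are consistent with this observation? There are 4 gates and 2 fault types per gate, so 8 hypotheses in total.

Fault-free: g1=1, g2=0, g3=1, g4=0 → 0. Observed 1.
  g1 stuck-at-0: output 0 ✗
  g1 stuck-at-1: output 0 ✗
  g2 stuck-at-0: output 0 ✗
  g2 stuck-at-1: output 1 ✓
  g3 stuck-at-0: output 1 ✓
  g3 stuck-at-1: output 0 ✗
  g4 stuck-at-0: output 0 ✗
  g4 stuck-at-1: output 1 ✓
Consistent faults: {g2 stuck-at-1, g3 stuck-at-0, g4 stuck-at-1} — 3 in all.

3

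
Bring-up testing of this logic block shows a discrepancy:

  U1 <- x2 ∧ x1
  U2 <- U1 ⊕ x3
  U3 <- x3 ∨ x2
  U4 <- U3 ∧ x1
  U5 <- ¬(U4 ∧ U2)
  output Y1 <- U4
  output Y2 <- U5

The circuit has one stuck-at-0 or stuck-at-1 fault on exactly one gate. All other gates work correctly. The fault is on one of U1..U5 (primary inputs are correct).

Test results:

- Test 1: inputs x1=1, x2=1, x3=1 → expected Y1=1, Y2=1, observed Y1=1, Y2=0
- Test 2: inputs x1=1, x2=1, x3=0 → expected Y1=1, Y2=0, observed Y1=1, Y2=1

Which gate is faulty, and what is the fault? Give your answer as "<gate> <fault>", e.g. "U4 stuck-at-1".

Fault-free values for test 1 (x1=1, x2=1, x3=1): U1=1, U2=0, U3=1, U4=1, U5=1, giving Y1=1, Y2=1. Observed Y1=1, Y2=0.
Test 1: faults giving observed Y1=1, Y2=0 are {U1 stuck-at-0, U2 stuck-at-1, U5 stuck-at-0}.
Test 2 (x1=1, x2=1, x3=0): fault-free U1=1, U2=1, U3=1, U4=1, U5=0 → Y1=1, Y2=0; observed Y1=1, Y2=1. Eliminates U2 stuck-at-1, U5 stuck-at-0.
Only U1 stuck-at-0 is consistent with every test.

U1 stuck-at-0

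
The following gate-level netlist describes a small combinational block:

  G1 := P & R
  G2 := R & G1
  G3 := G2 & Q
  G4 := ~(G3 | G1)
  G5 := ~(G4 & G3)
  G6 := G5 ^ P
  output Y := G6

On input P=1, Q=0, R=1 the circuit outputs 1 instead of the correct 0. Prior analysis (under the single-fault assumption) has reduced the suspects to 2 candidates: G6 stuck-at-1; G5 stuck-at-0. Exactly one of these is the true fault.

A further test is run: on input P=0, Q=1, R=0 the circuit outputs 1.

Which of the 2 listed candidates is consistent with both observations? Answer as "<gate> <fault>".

Evaluate each candidate on input P=0, Q=1, R=0:
  G6 stuck-at-1: G1=0, G2=0, G3=0, G4=1, G5=1, G6=1 [stuck-at-1] → 1 — matches
  G5 stuck-at-0: G1=0, G2=0, G3=0, G4=1, G5=0 [stuck-at-0], G6=0 → 0 — eliminated
Only G6 stuck-at-1 reproduces the observed 1.

G6 stuck-at-1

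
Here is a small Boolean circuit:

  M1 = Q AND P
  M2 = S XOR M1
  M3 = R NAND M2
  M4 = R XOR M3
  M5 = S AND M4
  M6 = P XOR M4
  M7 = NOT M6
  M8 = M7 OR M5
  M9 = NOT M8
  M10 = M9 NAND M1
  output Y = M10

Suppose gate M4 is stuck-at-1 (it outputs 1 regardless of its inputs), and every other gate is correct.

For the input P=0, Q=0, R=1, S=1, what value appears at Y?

Propagate with M4 forced: M1=0, M2=1, M3=0, M4=1 [stuck-at-1], M5=1, M6=1, M7=0, M8=1, M9=0, M10=1.
So Y = 1. (Same as the fault-free value — the fault is masked on this input.)

1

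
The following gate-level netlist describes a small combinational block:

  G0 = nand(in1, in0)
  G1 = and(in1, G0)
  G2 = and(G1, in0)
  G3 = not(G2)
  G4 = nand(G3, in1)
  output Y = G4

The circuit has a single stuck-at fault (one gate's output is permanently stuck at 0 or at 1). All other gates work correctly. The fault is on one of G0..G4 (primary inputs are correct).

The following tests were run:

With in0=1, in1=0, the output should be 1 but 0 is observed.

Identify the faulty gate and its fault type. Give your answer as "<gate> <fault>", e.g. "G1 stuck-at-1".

Fault-free values for test 1 (in0=1, in1=0): G0=1, G1=0, G2=0, G3=1, G4=1, giving Y=1. Observed 0.
Test 1: faults giving observed 0 are {G4 stuck-at-0}.
Only G4 stuck-at-0 is consistent with every test.

G4 stuck-at-0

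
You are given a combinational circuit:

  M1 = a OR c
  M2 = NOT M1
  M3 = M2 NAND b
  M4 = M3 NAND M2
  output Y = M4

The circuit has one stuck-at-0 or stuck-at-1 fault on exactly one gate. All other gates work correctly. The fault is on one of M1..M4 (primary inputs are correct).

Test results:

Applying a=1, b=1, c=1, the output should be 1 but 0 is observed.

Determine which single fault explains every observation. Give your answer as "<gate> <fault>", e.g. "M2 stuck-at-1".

M4 stuck-at-0

Fault-free values for test 1 (a=1, b=1, c=1): M1=1, M2=0, M3=1, M4=1, giving Y=1. Observed 0.
Test 1: faults giving observed 0 are {M4 stuck-at-0}.
Only M4 stuck-at-0 is consistent with every test.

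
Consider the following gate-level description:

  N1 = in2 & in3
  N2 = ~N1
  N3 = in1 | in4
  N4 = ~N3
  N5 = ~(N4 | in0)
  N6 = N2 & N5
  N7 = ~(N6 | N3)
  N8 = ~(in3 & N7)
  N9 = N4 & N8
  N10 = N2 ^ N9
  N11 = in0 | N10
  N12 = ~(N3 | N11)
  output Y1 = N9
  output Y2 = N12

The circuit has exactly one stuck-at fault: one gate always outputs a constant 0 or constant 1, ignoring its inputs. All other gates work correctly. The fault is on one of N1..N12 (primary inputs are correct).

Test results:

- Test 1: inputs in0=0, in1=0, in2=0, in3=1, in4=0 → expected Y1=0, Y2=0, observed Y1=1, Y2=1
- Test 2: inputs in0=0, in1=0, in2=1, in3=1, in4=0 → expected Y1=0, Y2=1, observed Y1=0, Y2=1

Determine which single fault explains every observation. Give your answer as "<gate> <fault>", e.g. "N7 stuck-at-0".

Fault-free values for test 1 (in0=0, in1=0, in2=0, in3=1, in4=0): N1=0, N2=1, N3=0, N4=1, N5=0, N6=0, N7=1, N8=0, N9=0, N10=1, N11=1, N12=0, giving Y1=0, Y2=0. Observed Y1=1, Y2=1.
Test 1: faults giving observed Y1=1, Y2=1 are {N5 stuck-at-1, N6 stuck-at-1, N7 stuck-at-0, N8 stuck-at-1, N9 stuck-at-1}.
Test 2 (in0=0, in1=0, in2=1, in3=1, in4=0): fault-free N1=1, N2=0, N3=0, N4=1, N5=0, N6=0, N7=1, N8=0, N9=0, N10=0, N11=0, N12=1 → Y1=0, Y2=1; observed Y1=0, Y2=1. Eliminates N6 stuck-at-1, N7 stuck-at-0, N8 stuck-at-1, N9 stuck-at-1.
Only N5 stuck-at-1 is consistent with every test.

N5 stuck-at-1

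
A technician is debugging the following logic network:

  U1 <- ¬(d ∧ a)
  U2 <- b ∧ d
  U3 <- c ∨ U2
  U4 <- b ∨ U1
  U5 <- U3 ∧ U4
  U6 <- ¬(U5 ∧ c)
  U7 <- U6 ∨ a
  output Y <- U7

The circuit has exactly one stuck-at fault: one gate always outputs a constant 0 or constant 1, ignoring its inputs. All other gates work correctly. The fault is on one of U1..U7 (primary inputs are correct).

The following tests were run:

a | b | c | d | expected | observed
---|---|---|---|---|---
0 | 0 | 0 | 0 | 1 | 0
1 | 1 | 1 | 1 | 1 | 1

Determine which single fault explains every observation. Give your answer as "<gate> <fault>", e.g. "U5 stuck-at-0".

Fault-free values for test 1 (a=0, b=0, c=0, d=0): U1=1, U2=0, U3=0, U4=1, U5=0, U6=1, U7=1, giving Y=1. Observed 0.
Test 1: faults giving observed 0 are {U6 stuck-at-0, U7 stuck-at-0}.
Test 2 (a=1, b=1, c=1, d=1): fault-free U1=0, U2=1, U3=1, U4=1, U5=1, U6=0, U7=1 → 1; observed 1. Eliminates U7 stuck-at-0.
Only U6 stuck-at-0 is consistent with every test.

U6 stuck-at-0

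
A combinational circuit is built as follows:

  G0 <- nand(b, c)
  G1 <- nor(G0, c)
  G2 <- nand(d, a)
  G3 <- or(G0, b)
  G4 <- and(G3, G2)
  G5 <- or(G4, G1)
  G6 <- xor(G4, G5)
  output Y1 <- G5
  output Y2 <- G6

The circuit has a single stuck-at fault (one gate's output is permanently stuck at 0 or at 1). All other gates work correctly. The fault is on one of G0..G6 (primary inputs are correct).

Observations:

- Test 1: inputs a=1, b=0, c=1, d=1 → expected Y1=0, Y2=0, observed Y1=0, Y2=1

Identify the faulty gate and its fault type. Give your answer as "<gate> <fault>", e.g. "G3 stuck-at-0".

Fault-free values for test 1 (a=1, b=0, c=1, d=1): G0=1, G1=0, G2=0, G3=1, G4=0, G5=0, G6=0, giving Y1=0, Y2=0. Observed Y1=0, Y2=1.
Test 1: faults giving observed Y1=0, Y2=1 are {G6 stuck-at-1}.
Only G6 stuck-at-1 is consistent with every test.

G6 stuck-at-1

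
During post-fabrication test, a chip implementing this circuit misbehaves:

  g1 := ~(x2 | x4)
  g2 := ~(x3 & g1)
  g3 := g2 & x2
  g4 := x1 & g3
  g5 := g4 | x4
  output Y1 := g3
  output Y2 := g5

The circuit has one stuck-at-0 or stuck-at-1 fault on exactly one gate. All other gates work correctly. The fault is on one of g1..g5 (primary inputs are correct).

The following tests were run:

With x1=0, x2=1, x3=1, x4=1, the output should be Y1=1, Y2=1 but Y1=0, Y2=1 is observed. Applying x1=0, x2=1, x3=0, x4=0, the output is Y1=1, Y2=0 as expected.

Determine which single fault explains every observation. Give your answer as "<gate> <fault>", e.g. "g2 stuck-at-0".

Fault-free values for test 1 (x1=0, x2=1, x3=1, x4=1): g1=0, g2=1, g3=1, g4=0, g5=1, giving Y1=1, Y2=1. Observed Y1=0, Y2=1.
Test 1: faults giving observed Y1=0, Y2=1 are {g1 stuck-at-1, g2 stuck-at-0, g3 stuck-at-0}.
Test 2 (x1=0, x2=1, x3=0, x4=0): fault-free g1=0, g2=1, g3=1, g4=0, g5=0 → Y1=1, Y2=0; observed Y1=1, Y2=0. Eliminates g2 stuck-at-0, g3 stuck-at-0.
Only g1 stuck-at-1 is consistent with every test.

g1 stuck-at-1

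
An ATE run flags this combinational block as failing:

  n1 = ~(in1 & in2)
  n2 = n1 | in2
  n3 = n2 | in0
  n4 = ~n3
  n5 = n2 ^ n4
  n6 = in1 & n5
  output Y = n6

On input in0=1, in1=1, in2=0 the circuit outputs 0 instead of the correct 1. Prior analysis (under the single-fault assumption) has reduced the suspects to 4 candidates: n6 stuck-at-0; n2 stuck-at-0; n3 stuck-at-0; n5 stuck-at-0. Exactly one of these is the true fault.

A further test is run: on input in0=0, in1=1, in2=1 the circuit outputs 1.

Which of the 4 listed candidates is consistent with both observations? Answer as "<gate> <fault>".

n2 stuck-at-0

Evaluate each candidate on input in0=0, in1=1, in2=1:
  n6 stuck-at-0: n1=0, n2=1, n3=1, n4=0, n5=1, n6=0 [stuck-at-0] → 0 — eliminated
  n2 stuck-at-0: n1=0, n2=0 [stuck-at-0], n3=0, n4=1, n5=1, n6=1 → 1 — matches
  n3 stuck-at-0: n1=0, n2=1, n3=0 [stuck-at-0], n4=1, n5=0, n6=0 → 0 — eliminated
  n5 stuck-at-0: n1=0, n2=1, n3=1, n4=0, n5=0 [stuck-at-0], n6=0 → 0 — eliminated
Only n2 stuck-at-0 reproduces the observed 1.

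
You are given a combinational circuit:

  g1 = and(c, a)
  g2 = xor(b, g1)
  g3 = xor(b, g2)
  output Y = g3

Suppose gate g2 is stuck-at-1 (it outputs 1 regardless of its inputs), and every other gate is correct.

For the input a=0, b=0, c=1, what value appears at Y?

Propagate with g2 forced: g1=0, g2=1 [stuck-at-1], g3=1.
So Y = 1. (Without the fault it would be 0.)

1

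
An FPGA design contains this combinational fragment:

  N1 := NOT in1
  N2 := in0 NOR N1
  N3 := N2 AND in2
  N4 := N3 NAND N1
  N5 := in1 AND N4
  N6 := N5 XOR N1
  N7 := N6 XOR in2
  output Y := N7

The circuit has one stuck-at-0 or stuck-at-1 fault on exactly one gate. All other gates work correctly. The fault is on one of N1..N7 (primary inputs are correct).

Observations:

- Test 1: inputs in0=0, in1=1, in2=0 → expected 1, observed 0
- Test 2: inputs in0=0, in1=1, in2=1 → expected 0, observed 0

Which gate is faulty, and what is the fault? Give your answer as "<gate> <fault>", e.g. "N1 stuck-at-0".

N7 stuck-at-0

Fault-free values for test 1 (in0=0, in1=1, in2=0): N1=0, N2=1, N3=0, N4=1, N5=1, N6=1, N7=1, giving Y=1. Observed 0.
Test 1: faults giving observed 0 are {N1 stuck-at-1, N4 stuck-at-0, N5 stuck-at-0, N6 stuck-at-0, N7 stuck-at-0}.
Test 2 (in0=0, in1=1, in2=1): fault-free N1=0, N2=1, N3=1, N4=1, N5=1, N6=1, N7=0 → 0; observed 0. Eliminates N1 stuck-at-1, N4 stuck-at-0, N5 stuck-at-0, N6 stuck-at-0.
Only N7 stuck-at-0 is consistent with every test.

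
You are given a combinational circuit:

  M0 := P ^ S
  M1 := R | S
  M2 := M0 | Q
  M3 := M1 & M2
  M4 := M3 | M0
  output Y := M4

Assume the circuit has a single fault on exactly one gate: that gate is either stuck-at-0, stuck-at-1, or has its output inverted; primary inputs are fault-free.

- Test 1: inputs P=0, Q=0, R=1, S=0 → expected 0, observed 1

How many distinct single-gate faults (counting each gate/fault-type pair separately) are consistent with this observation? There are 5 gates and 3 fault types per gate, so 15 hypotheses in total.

Fault-free: M0=0, M1=1, M2=0, M3=0, M4=0 → 0. Observed 1.
  M0: stuck-at-1, inverted output ✓; others ✗
  M1: none of the 3 fault types match ✗
  M2: stuck-at-1, inverted output ✓; others ✗
  M3: stuck-at-1, inverted output ✓; others ✗
  M4: stuck-at-1, inverted output ✓; others ✗
Consistent faults: {M0 stuck-at-1, M0 inverted output, M2 stuck-at-1, M2 inverted output, M3 stuck-at-1, M3 inverted output, M4 stuck-at-1, M4 inverted output} — 8 in all.

8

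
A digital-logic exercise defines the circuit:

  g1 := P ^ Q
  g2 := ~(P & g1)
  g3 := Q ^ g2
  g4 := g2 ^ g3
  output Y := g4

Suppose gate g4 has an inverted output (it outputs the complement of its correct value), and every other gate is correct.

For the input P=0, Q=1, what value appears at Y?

Propagate with g4 forced: g1=1, g2=1, g3=0, g4=0 [inverted output].
So Y = 0. (Without the fault it would be 1.)

0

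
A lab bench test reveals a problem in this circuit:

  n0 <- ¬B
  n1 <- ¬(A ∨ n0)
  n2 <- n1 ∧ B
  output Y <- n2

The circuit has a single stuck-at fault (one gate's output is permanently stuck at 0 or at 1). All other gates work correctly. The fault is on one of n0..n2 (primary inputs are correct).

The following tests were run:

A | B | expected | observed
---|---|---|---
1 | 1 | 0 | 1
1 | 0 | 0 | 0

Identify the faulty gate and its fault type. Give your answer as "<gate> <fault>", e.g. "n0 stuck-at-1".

n1 stuck-at-1

Fault-free values for test 1 (A=1, B=1): n0=0, n1=0, n2=0, giving Y=0. Observed 1.
Test 1: faults giving observed 1 are {n1 stuck-at-1, n2 stuck-at-1}.
Test 2 (A=1, B=0): fault-free n0=1, n1=0, n2=0 → 0; observed 0. Eliminates n2 stuck-at-1.
Only n1 stuck-at-1 is consistent with every test.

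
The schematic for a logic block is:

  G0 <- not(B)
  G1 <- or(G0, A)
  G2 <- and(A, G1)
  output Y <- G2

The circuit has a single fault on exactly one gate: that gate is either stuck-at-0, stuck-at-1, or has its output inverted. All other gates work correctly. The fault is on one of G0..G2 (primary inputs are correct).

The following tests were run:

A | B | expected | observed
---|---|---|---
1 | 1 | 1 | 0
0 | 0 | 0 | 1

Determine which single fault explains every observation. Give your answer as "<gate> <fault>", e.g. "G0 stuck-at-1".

Fault-free values for test 1 (A=1, B=1): G0=0, G1=1, G2=1, giving Y=1. Observed 0.
Test 1: faults giving observed 0 are {G1 stuck-at-0, G1 inverted output, G2 stuck-at-0, G2 inverted output}.
Test 2 (A=0, B=0): fault-free G0=1, G1=1, G2=0 → 0; observed 1. Eliminates G1 stuck-at-0, G1 inverted output, G2 stuck-at-0.
Only G2 inverted output is consistent with every test.

G2 inverted output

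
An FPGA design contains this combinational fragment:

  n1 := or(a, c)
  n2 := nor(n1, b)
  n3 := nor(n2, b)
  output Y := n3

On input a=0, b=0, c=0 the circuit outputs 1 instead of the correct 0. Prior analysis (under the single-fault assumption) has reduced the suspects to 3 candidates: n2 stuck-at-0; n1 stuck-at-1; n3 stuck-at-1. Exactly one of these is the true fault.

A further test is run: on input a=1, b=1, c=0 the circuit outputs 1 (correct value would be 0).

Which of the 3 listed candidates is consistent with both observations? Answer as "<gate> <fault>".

Evaluate each candidate on input a=1, b=1, c=0:
  n2 stuck-at-0: n1=1, n2=0 [stuck-at-0], n3=0 → 0 — eliminated
  n1 stuck-at-1: n1=1 [stuck-at-1], n2=0, n3=0 → 0 — eliminated
  n3 stuck-at-1: n1=1, n2=0, n3=1 [stuck-at-1] → 1 — matches
Only n3 stuck-at-1 reproduces the observed 1.

n3 stuck-at-1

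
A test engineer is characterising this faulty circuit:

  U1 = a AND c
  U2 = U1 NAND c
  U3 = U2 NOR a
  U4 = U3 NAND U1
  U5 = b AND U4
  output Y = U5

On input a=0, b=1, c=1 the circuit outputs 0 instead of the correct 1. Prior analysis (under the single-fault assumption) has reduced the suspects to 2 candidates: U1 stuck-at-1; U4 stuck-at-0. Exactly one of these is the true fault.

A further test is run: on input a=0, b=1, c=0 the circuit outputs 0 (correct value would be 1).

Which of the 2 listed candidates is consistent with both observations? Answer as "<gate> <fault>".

Evaluate each candidate on input a=0, b=1, c=0:
  U1 stuck-at-1: U1=1 [stuck-at-1], U2=1, U3=0, U4=1, U5=1 → 1 — eliminated
  U4 stuck-at-0: U1=0, U2=1, U3=0, U4=0 [stuck-at-0], U5=0 → 0 — matches
Only U4 stuck-at-0 reproduces the observed 0.

U4 stuck-at-0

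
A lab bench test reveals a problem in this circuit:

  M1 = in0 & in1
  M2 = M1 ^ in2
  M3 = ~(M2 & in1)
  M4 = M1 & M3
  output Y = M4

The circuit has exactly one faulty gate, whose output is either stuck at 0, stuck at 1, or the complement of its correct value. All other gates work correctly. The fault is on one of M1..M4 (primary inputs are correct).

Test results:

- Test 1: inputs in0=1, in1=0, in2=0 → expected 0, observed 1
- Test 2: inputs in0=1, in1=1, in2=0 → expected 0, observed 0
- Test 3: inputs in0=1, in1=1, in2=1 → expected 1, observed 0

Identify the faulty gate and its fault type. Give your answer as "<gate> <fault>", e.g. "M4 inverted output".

Fault-free values for test 1 (in0=1, in1=0, in2=0): M1=0, M2=0, M3=1, M4=0, giving Y=0. Observed 1.
Test 1: faults giving observed 1 are {M1 stuck-at-1, M1 inverted output, M4 stuck-at-1, M4 inverted output}.
Test 2 (in0=1, in1=1, in2=0): fault-free M1=1, M2=1, M3=0, M4=0 → 0; observed 0. Eliminates M4 stuck-at-1, M4 inverted output.
Test 3 (in0=1, in1=1, in2=1): fault-free M1=1, M2=0, M3=1, M4=1 → 1; observed 0. Eliminates M1 stuck-at-1.
Only M1 inverted output is consistent with every test.

M1 inverted output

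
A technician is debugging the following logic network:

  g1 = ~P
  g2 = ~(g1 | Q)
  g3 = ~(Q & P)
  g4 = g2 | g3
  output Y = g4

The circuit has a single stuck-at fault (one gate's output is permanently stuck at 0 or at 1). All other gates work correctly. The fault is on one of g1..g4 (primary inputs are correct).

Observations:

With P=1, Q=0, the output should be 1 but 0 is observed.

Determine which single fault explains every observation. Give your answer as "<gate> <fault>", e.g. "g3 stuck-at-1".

Fault-free values for test 1 (P=1, Q=0): g1=0, g2=1, g3=1, g4=1, giving Y=1. Observed 0.
Test 1: faults giving observed 0 are {g4 stuck-at-0}.
Only g4 stuck-at-0 is consistent with every test.

g4 stuck-at-0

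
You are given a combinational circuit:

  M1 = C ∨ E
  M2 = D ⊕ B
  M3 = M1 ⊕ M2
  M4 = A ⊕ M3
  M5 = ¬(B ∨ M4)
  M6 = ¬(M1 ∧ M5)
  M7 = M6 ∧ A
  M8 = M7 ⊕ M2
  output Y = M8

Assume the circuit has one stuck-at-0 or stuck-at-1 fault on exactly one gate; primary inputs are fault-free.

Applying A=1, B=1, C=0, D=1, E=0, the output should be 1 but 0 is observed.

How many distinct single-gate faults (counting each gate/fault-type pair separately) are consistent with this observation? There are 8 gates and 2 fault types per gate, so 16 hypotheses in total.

Fault-free: M1=0, M2=0, M3=0, M4=1, M5=0, M6=1, M7=1, M8=1 → 1. Observed 0.
  M1: none of the 2 fault types match ✗
  M2: stuck-at-1 ✓; others ✗
  M3: none of the 2 fault types match ✗
  M4: none of the 2 fault types match ✗
  M5: none of the 2 fault types match ✗
  M6: stuck-at-0 ✓; others ✗
  M7: stuck-at-0 ✓; others ✗
  M8: stuck-at-0 ✓; others ✗
Consistent faults: {M2 stuck-at-1, M6 stuck-at-0, M7 stuck-at-0, M8 stuck-at-0} — 4 in all.

4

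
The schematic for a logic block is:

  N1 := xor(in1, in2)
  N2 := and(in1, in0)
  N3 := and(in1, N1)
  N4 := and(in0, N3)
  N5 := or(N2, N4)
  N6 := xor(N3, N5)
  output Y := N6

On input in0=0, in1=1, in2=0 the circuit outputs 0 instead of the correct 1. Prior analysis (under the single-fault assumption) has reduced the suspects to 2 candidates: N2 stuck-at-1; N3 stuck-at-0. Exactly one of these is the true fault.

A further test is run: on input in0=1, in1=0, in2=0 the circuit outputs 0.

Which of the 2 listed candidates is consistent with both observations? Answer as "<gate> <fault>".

N3 stuck-at-0

Evaluate each candidate on input in0=1, in1=0, in2=0:
  N2 stuck-at-1: N1=0, N2=1 [stuck-at-1], N3=0, N4=0, N5=1, N6=1 → 1 — eliminated
  N3 stuck-at-0: N1=0, N2=0, N3=0 [stuck-at-0], N4=0, N5=0, N6=0 → 0 — matches
Only N3 stuck-at-0 reproduces the observed 0.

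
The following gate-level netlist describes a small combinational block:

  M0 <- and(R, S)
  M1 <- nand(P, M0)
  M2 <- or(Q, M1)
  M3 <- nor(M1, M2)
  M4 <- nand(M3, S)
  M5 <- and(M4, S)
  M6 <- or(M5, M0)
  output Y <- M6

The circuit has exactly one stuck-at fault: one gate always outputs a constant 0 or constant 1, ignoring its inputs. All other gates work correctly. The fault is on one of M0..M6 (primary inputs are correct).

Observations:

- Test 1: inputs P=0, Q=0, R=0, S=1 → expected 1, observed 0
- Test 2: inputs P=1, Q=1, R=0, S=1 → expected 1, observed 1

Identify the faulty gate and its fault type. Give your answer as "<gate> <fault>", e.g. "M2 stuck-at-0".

M1 stuck-at-0

Fault-free values for test 1 (P=0, Q=0, R=0, S=1): M0=0, M1=1, M2=1, M3=0, M4=1, M5=1, M6=1, giving Y=1. Observed 0.
Test 1: faults giving observed 0 are {M1 stuck-at-0, M3 stuck-at-1, M4 stuck-at-0, M5 stuck-at-0, M6 stuck-at-0}.
Test 2 (P=1, Q=1, R=0, S=1): fault-free M0=0, M1=1, M2=1, M3=0, M4=1, M5=1, M6=1 → 1; observed 1. Eliminates M3 stuck-at-1, M4 stuck-at-0, M5 stuck-at-0, M6 stuck-at-0.
Only M1 stuck-at-0 is consistent with every test.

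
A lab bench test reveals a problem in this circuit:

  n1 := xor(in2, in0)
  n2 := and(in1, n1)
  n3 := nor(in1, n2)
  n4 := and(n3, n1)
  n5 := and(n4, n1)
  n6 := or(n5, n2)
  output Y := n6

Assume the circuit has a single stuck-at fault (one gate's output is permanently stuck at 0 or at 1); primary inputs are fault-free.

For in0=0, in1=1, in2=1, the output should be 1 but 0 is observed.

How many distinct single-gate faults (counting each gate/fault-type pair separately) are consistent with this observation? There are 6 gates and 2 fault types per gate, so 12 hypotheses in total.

Fault-free: n1=1, n2=1, n3=0, n4=0, n5=0, n6=1 → 1. Observed 0.
  n1 stuck-at-0: output 0 ✓
  n1 stuck-at-1: output 1 ✗
  n2 stuck-at-0: output 0 ✓
  n2 stuck-at-1: output 1 ✗
  n3 stuck-at-0: output 1 ✗
  n3 stuck-at-1: output 1 ✗
  n4 stuck-at-0: output 1 ✗
  n4 stuck-at-1: output 1 ✗
  n5 stuck-at-0: output 1 ✗
  n5 stuck-at-1: output 1 ✗
  n6 stuck-at-0: output 0 ✓
  n6 stuck-at-1: output 1 ✗
Consistent faults: {n1 stuck-at-0, n2 stuck-at-0, n6 stuck-at-0} — 3 in all.

3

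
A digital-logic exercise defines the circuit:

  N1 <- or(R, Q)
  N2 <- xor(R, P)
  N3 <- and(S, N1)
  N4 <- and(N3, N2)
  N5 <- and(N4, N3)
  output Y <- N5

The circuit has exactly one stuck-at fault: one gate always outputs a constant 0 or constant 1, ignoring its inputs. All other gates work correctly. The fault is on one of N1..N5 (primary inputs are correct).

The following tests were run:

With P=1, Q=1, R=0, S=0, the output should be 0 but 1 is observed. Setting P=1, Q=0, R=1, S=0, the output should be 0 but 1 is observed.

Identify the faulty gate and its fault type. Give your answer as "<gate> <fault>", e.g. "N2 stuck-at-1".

Fault-free values for test 1 (P=1, Q=1, R=0, S=0): N1=1, N2=1, N3=0, N4=0, N5=0, giving Y=0. Observed 1.
Test 1: faults giving observed 1 are {N3 stuck-at-1, N5 stuck-at-1}.
Test 2 (P=1, Q=0, R=1, S=0): fault-free N1=1, N2=0, N3=0, N4=0, N5=0 → 0; observed 1. Eliminates N3 stuck-at-1.
Only N5 stuck-at-1 is consistent with every test.

N5 stuck-at-1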